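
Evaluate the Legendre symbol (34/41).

Euler's criterion: (34/41) ≡ 34^20 (mod 41).
34^2 ≡ 8 (mod 41)
34^4 ≡ 23 (mod 41)
34^8 ≡ 37 (mod 41)
34^16 ≡ 16 (mod 41)
34^20 = 34^(16+4) ≡ 40 (mod 41).
Result is 40 ≡ −1, so (34/41) = −1.

-1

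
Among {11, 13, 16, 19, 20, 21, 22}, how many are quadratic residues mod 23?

(11/23) = -1 → non-residue.
(13/23) = +1 → QR.
(16/23) = +1 → QR.
(19/23) = -1 → non-residue.
(20/23) = -1 → non-residue.
(21/23) = -1 → non-residue.
(22/23) = -1 → non-residue.
Total quadratic residues among the 7: 2.

2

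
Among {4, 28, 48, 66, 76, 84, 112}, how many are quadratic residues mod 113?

3

(4/113) = +1 → QR.
(28/113) = +1 → QR.
(48/113) = -1 → non-residue.
(66/113) = -1 → non-residue.
(76/113) = -1 → non-residue.
(84/113) = -1 → non-residue.
(112/113) = +1 → QR.
Total quadratic residues among the 7: 3.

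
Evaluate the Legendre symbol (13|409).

-1

Reciprocity: 13 ≡ 1 and 409 ≡ 1 (mod 4), so (13/409) = +(409/13).
Reduce top mod 13: now compute (6/13).
Pull out 2: since 13 ≡ 5 (mod 8), (2/13) = -1.
Reciprocity: 3 ≡ 3 and 13 ≡ 1 (mod 4), so (3/13) = +(13/3).
Reduce top mod 3: now compute (1/3).
Reached (1/3) = 1. Collecting the sign flips along the way, the symbol is -1.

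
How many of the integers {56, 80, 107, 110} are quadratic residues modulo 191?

2

(56/191) = -1 → non-residue.
(80/191) = +1 → QR.
(107/191) = +1 → QR.
(110/191) = -1 → non-residue.
Total quadratic residues among the 4: 2.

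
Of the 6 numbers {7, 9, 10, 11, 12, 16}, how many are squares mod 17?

(7/17) = -1 → non-residue.
(9/17) = +1 → QR.
(10/17) = -1 → non-residue.
(11/17) = -1 → non-residue.
(12/17) = -1 → non-residue.
(16/17) = +1 → QR.
Total quadratic residues among the 6: 2.

2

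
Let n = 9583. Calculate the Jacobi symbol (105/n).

Reciprocity: 105 ≡ 1 and 9583 ≡ 3 (mod 4), so (105/9583) = +(9583/105).
Reduce top mod 105: now compute (28/105).
Pull out 2^2: since 105 ≡ 1 (mod 8), (2/105) = +1, so (2/105)^2 = +1.
Reciprocity: 7 ≡ 3 and 105 ≡ 1 (mod 4), so (7/105) = +(105/7).
Reduce top mod 7: now compute (0/7).
Top reduces to 0: gcd > 1, so the symbol is 0.

0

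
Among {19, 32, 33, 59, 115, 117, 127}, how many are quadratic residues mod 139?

2

(19/139) = -1 → non-residue.
(32/139) = -1 → non-residue.
(33/139) = -1 → non-residue.
(59/139) = -1 → non-residue.
(115/139) = -1 → non-residue.
(117/139) = +1 → QR.
(127/139) = +1 → QR.
Total quadratic residues among the 7: 2.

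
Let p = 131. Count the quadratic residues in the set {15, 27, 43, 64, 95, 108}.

5

(15/131) = +1 → QR.
(27/131) = +1 → QR.
(43/131) = +1 → QR.
(64/131) = +1 → QR.
(95/131) = -1 → non-residue.
(108/131) = +1 → QR.
Total quadratic residues among the 6: 5.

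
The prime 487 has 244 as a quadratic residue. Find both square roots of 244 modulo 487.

198, 289

Since 487 ≡ 3 (mod 4), a square root of 244 is 244^((487+1)/4) = 244^122 mod 487.
Repeated squaring: 244^2≡122, 244^4≡274, 244^8≡78, 244^16≡240, 244^32≡134, 244^64≡424 (mod 487).
244^122 = 244^(64+32+16+8+2) ≡ 289 (mod 487).
Check: 289² = 83521 ≡ 244 (mod 487). The two roots are 198 and 289.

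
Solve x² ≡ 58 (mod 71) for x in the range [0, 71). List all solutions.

Since 71 ≡ 3 (mod 4), a square root of 58 is 58^((71+1)/4) = 58^18 mod 71.
Repeated squaring: 58^2≡27, 58^4≡19, 58^8≡6, 58^16≡36 (mod 71).
58^18 = 58^(16+2) ≡ 49 (mod 71).
Check: 49² = 2401 ≡ 58 (mod 71). The two roots are 22 and 49.

22, 49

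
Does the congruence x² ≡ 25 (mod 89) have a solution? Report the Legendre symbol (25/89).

Reciprocity: 25 ≡ 1 and 89 ≡ 1 (mod 4), so (25/89) = +(89/25).
Reduce top mod 25: now compute (14/25).
Pull out 2: since 25 ≡ 1 (mod 8), (2/25) = +1.
Reciprocity: 7 ≡ 3 and 25 ≡ 1 (mod 4), so (7/25) = +(25/7).
Reduce top mod 7: now compute (4/7).
Pull out 2^2: since 7 ≡ 7 (mod 8), (2/7) = +1, so (2/7)^2 = +1.
Reached (1/7) = 1. Collecting the sign flips along the way, the symbol is +1.

1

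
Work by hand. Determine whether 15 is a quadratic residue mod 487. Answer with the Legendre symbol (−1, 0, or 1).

1

Euler's criterion: (15/487) ≡ 15^243 (mod 487).
15^2 ≡ 225 (mod 487)
15^4 ≡ 464 (mod 487)
15^8 ≡ 42 (mod 487)
15^16 ≡ 303 (mod 487)
15^32 ≡ 253 (mod 487)
15^64 ≡ 212 (mod 487)
15^128 ≡ 140 (mod 487)
15^243 = 15^(128+64+32+16+2+1) ≡ 1 (mod 487).
Result is 1, so (15/487) = 1.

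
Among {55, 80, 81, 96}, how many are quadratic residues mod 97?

(55/97) = -1 → non-residue.
(80/97) = -1 → non-residue.
(81/97) = +1 → QR.
(96/97) = +1 → QR.
Total quadratic residues among the 4: 2.

2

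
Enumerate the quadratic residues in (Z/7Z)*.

Square k = 1,…,3 (k and 7−k give the same square):
1²=1, 2²=4, 3²≡2 (mod 7).
So the quadratic residues mod 7 are {1, 2, 4}.

1, 2, 4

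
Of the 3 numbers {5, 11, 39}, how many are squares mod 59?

1

(5/59) = +1 → QR.
(11/59) = -1 → non-residue.
(39/59) = -1 → non-residue.
Total quadratic residues among the 3: 1.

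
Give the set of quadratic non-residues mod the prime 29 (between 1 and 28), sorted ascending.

Square k = 1,…,14 (k and 29−k give the same square):
1²=1, 2²=4, 3²=9, 4²=16, 5²=25, 6²≡7, 7²≡20, 8²≡6, 9²≡23, 10²≡13, 11²≡5, 12²≡28, 13²≡24, 14²≡22 (mod 29).
The residues are {1, 4, 5, 6, 7, 9, 13, 16, 20, 22, 23, 24, 25, 28}; the non-residues are the remaining 14 nonzero classes.

2, 3, 8, 10, 11, 12, 14, 15, 17, 18, 19, 21, 26, 27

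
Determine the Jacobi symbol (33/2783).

Reciprocity: 33 ≡ 1 and 2783 ≡ 3 (mod 4), so (33/2783) = +(2783/33).
Reduce top mod 33: now compute (11/33).
Reciprocity: 11 ≡ 3 and 33 ≡ 1 (mod 4), so (11/33) = +(33/11).
Reduce top mod 11: now compute (0/11).
Top reduces to 0: gcd > 1, so the symbol is 0.

0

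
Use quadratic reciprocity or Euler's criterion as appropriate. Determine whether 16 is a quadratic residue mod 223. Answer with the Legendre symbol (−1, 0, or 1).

Pull out 2^4: since 223 ≡ 7 (mod 8), (2/223) = +1, so (2/223)^4 = +1.
Reached (1/223) = 1. Collecting the sign flips along the way, the symbol is +1.

1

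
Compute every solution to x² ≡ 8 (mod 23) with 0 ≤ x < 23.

10, 13

Since 23 ≡ 3 (mod 4), a square root of 8 is 8^((23+1)/4) = 8^6 mod 23.
Repeated squaring: 8^2≡18, 8^4≡2 (mod 23).
8^6 = 8^(4+2) ≡ 13 (mod 23).
Check: 13² = 169 ≡ 8 (mod 23). The two roots are 10 and 13.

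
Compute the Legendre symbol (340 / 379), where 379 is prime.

-1

Euler's criterion: (340/379) ≡ 340^189 (mod 379).
340^2 ≡ 5 (mod 379)
340^4 ≡ 25 (mod 379)
340^8 ≡ 246 (mod 379)
340^16 ≡ 255 (mod 379)
340^32 ≡ 216 (mod 379)
340^64 ≡ 39 (mod 379)
340^128 ≡ 5 (mod 379)
340^189 = 340^(128+32+16+8+4+1) ≡ 378 (mod 379).
Result is 378 ≡ −1, so (340/379) = −1.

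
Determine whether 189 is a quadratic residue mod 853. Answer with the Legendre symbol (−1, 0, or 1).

Reciprocity: 189 ≡ 1 and 853 ≡ 1 (mod 4), so (189/853) = +(853/189).
Reduce top mod 189: now compute (97/189).
Reciprocity: 97 ≡ 1 and 189 ≡ 1 (mod 4), so (97/189) = +(189/97).
Reduce top mod 97: now compute (92/97).
Pull out 2^2: since 97 ≡ 1 (mod 8), (2/97) = +1, so (2/97)^2 = +1.
Reciprocity: 23 ≡ 3 and 97 ≡ 1 (mod 4), so (23/97) = +(97/23).
Reduce top mod 23: now compute (5/23).
Reciprocity: 5 ≡ 1 and 23 ≡ 3 (mod 4), so (5/23) = +(23/5).
Reduce top mod 5: now compute (3/5).
Reciprocity: 3 ≡ 3 and 5 ≡ 1 (mod 4), so (3/5) = +(5/3).
Reduce top mod 3: now compute (2/3).
Pull out 2: since 3 ≡ 3 (mod 8), (2/3) = -1.
Reached (1/3) = 1. Collecting the sign flips along the way, the symbol is -1.

-1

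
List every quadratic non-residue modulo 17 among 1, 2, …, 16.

Square k = 1,…,8 (k and 17−k give the same square):
1²=1, 2²=4, 3²=9, 4²=16, 5²≡8, 6²≡2, 7²≡15, 8²≡13 (mod 17).
The residues are {1, 2, 4, 8, 9, 13, 15, 16}; the non-residues are the remaining 8 nonzero classes.

3, 5, 6, 7, 10, 11, 12, 14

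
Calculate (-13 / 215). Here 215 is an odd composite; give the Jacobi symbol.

First reduce: -13 ≡ 202 (mod 215).
Pull out 2: since 215 ≡ 7 (mod 8), (2/215) = +1.
Reciprocity: 101 ≡ 1 and 215 ≡ 3 (mod 4), so (101/215) = +(215/101).
Reduce top mod 101: now compute (13/101).
Reciprocity: 13 ≡ 1 and 101 ≡ 1 (mod 4), so (13/101) = +(101/13).
Reduce top mod 13: now compute (10/13).
Pull out 2: since 13 ≡ 5 (mod 8), (2/13) = -1.
Reciprocity: 5 ≡ 1 and 13 ≡ 1 (mod 4), so (5/13) = +(13/5).
Reduce top mod 5: now compute (3/5).
Reciprocity: 3 ≡ 3 and 5 ≡ 1 (mod 4), so (3/5) = +(5/3).
Reduce top mod 3: now compute (2/3).
Pull out 2: since 3 ≡ 3 (mod 8), (2/3) = -1.
Reached (1/3) = 1. Collecting the sign flips along the way, the symbol is +1.

1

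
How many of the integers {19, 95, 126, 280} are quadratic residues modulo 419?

(19/419) = -1 → non-residue.
(95/419) = -1 → non-residue.
(126/419) = -1 → non-residue.
(280/419) = -1 → non-residue.
Total quadratic residues among the 4: 0.

0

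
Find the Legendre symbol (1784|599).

-1

First reduce: 1784 ≡ 586 (mod 599).
Pull out 2: since 599 ≡ 7 (mod 8), (2/599) = +1.
Reciprocity: 293 ≡ 1 and 599 ≡ 3 (mod 4), so (293/599) = +(599/293).
Reduce top mod 293: now compute (13/293).
Reciprocity: 13 ≡ 1 and 293 ≡ 1 (mod 4), so (13/293) = +(293/13).
Reduce top mod 13: now compute (7/13).
Reciprocity: 7 ≡ 3 and 13 ≡ 1 (mod 4), so (7/13) = +(13/7).
Reduce top mod 7: now compute (6/7).
Pull out 2: since 7 ≡ 7 (mod 8), (2/7) = +1.
Reciprocity: 3 ≡ 3 and 7 ≡ 3 (mod 4), so (3/7) = −(7/3).
Reduce top mod 3: now compute (1/3).
Reached (1/3) = 1. Collecting the sign flips along the way, the symbol is -1.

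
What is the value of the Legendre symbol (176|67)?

First reduce: 176 ≡ 42 (mod 67).
Pull out 2: since 67 ≡ 3 (mod 8), (2/67) = -1.
Reciprocity: 21 ≡ 1 and 67 ≡ 3 (mod 4), so (21/67) = +(67/21).
Reduce top mod 21: now compute (4/21).
Pull out 2^2: since 21 ≡ 5 (mod 8), (2/21) = -1, so (2/21)^2 = +1.
Reached (1/21) = 1. Collecting the sign flips along the way, the symbol is -1.

-1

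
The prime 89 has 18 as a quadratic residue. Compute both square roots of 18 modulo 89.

89 ≡ 1 (mod 4), so we find a root by search.
Trying successive values, 14² = 196 ≡ 18 (mod 89). The other root is 89 − 14 = 75.

14, 75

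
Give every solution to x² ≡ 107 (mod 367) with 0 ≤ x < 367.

Since 367 ≡ 3 (mod 4), a square root of 107 is 107^((367+1)/4) = 107^92 mod 367.
Repeated squaring: 107^2≡72, 107^4≡46, 107^8≡281, 107^16≡56, 107^32≡200, 107^64≡364 (mod 367).
107^92 = 107^(64+16+8+4) ≡ 338 (mod 367).
Check: 338² = 114244 ≡ 107 (mod 367). The two roots are 29 and 338.

29, 338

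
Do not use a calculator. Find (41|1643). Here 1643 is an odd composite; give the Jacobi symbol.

-1

Reciprocity: 41 ≡ 1 and 1643 ≡ 3 (mod 4), so (41/1643) = +(1643/41).
Reduce top mod 41: now compute (3/41).
Reciprocity: 3 ≡ 3 and 41 ≡ 1 (mod 4), so (3/41) = +(41/3).
Reduce top mod 3: now compute (2/3).
Pull out 2: since 3 ≡ 3 (mod 8), (2/3) = -1.
Reached (1/3) = 1. Collecting the sign flips along the way, the symbol is -1.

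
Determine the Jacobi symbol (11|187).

0

Reciprocity: 11 ≡ 3 and 187 ≡ 3 (mod 4), so (11/187) = −(187/11).
Reduce top mod 11: now compute (0/11).
Top reduces to 0: gcd > 1, so the symbol is 0.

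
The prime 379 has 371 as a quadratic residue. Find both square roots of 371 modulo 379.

Since 379 ≡ 3 (mod 4), a square root of 371 is 371^((379+1)/4) = 371^95 mod 379.
Repeated squaring: 371^2≡64, 371^4≡306, 371^8≡23, 371^16≡150, 371^32≡139, 371^64≡371 (mod 379).
371^95 = 371^(64+16+8+4+2+1) ≡ 139 (mod 379).
Check: 139² = 19321 ≡ 371 (mod 379). The two roots are 139 and 240.

139, 240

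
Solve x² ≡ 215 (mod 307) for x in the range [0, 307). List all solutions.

Since 307 ≡ 3 (mod 4), a square root of 215 is 215^((307+1)/4) = 215^77 mod 307.
Repeated squaring: 215^2≡175, 215^4≡232, 215^8≡99, 215^16≡284, 215^32≡222, 215^64≡164 (mod 307).
215^77 = 215^(64+8+4+1) ≡ 109 (mod 307).
Check: 109² = 11881 ≡ 215 (mod 307). The two roots are 109 and 198.

109, 198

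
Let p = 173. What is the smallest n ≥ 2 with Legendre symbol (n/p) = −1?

2

(2/173) = −1, so 2 is the smallest positive non-residue mod 173.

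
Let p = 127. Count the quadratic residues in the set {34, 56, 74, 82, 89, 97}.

(34/127) = +1 → QR.
(56/127) = -1 → non-residue.
(74/127) = +1 → QR.
(82/127) = +1 → QR.
(89/127) = -1 → non-residue.
(97/127) = -1 → non-residue.
Total quadratic residues among the 6: 3.

3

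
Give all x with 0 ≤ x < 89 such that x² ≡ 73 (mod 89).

42, 47

89 ≡ 1 (mod 4), so we find a root by search.
Trying successive values, 42² = 1764 ≡ 73 (mod 89). The other root is 89 − 42 = 47.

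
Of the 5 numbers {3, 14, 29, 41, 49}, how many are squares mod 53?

(3/53) = -1 → non-residue.
(14/53) = -1 → non-residue.
(29/53) = +1 → QR.
(41/53) = -1 → non-residue.
(49/53) = +1 → QR.
Total quadratic residues among the 5: 2.

2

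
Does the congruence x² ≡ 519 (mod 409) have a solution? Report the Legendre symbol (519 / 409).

Euler's criterion: (519/409) ≡ 110^204 (mod 409).
110^2 ≡ 239 (mod 409)
110^4 ≡ 270 (mod 409)
110^8 ≡ 98 (mod 409)
110^16 ≡ 197 (mod 409)
110^32 ≡ 363 (mod 409)
110^64 ≡ 71 (mod 409)
110^128 ≡ 133 (mod 409)
110^204 = 110^(128+64+8+4) ≡ 408 (mod 409).
Result is 408 ≡ −1, so (519/409) = −1.

-1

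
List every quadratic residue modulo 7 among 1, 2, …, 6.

Square k = 1,…,3 (k and 7−k give the same square):
1²=1, 2²=4, 3²≡2 (mod 7).
So the quadratic residues mod 7 are {1, 2, 4}.

1,2,4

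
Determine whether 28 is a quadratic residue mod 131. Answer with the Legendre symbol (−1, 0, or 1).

1

Pull out 2^2: since 131 ≡ 3 (mod 8), (2/131) = -1, so (2/131)^2 = +1.
Reciprocity: 7 ≡ 3 and 131 ≡ 3 (mod 4), so (7/131) = −(131/7).
Reduce top mod 7: now compute (5/7).
Reciprocity: 5 ≡ 1 and 7 ≡ 3 (mod 4), so (5/7) = +(7/5).
Reduce top mod 5: now compute (2/5).
Pull out 2: since 5 ≡ 5 (mod 8), (2/5) = -1.
Reached (1/5) = 1. Collecting the sign flips along the way, the symbol is +1.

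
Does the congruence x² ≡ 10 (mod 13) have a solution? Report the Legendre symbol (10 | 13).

Pull out 2: since 13 ≡ 5 (mod 8), (2/13) = -1.
Reciprocity: 5 ≡ 1 and 13 ≡ 1 (mod 4), so (5/13) = +(13/5).
Reduce top mod 5: now compute (3/5).
Reciprocity: 3 ≡ 3 and 5 ≡ 1 (mod 4), so (3/5) = +(5/3).
Reduce top mod 3: now compute (2/3).
Pull out 2: since 3 ≡ 3 (mod 8), (2/3) = -1.
Reached (1/3) = 1. Collecting the sign flips along the way, the symbol is +1.

1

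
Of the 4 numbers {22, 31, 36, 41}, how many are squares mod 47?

(22/47) = -1 → non-residue.
(31/47) = -1 → non-residue.
(36/47) = +1 → QR.
(41/47) = -1 → non-residue.
Total quadratic residues among the 4: 1.

1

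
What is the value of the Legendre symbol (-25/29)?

1

First reduce: -25 ≡ 4 (mod 29).
Pull out 2^2: since 29 ≡ 5 (mod 8), (2/29) = -1, so (2/29)^2 = +1.
Reached (1/29) = 1. Collecting the sign flips along the way, the symbol is +1.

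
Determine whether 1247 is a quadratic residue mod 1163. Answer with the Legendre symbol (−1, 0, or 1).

-1

First reduce: 1247 ≡ 84 (mod 1163).
Pull out 2^2: since 1163 ≡ 3 (mod 8), (2/1163) = -1, so (2/1163)^2 = +1.
Reciprocity: 21 ≡ 1 and 1163 ≡ 3 (mod 4), so (21/1163) = +(1163/21).
Reduce top mod 21: now compute (8/21).
Pull out 2^3: since 21 ≡ 5 (mod 8), (2/21) = -1, so (2/21)^3 = -1.
Reached (1/21) = 1. Collecting the sign flips along the way, the symbol is -1.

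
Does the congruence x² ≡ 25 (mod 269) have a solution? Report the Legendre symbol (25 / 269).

Euler's criterion: (25/269) ≡ 25^134 (mod 269).
25^2 ≡ 87 (mod 269)
25^4 ≡ 37 (mod 269)
25^8 ≡ 24 (mod 269)
25^16 ≡ 38 (mod 269)
25^32 ≡ 99 (mod 269)
25^64 ≡ 117 (mod 269)
25^128 ≡ 239 (mod 269)
25^134 = 25^(128+4+2) ≡ 1 (mod 269).
Result is 1, so (25/269) = 1.

1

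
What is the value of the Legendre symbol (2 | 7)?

1

Pull out 2: since 7 ≡ 7 (mod 8), (2/7) = +1.
Reached (1/7) = 1. Collecting the sign flips along the way, the symbol is +1.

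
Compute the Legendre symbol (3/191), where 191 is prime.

1

Euler's criterion: (3/191) ≡ 3^95 (mod 191).
3^2 ≡ 9 (mod 191)
3^4 ≡ 81 (mod 191)
3^8 ≡ 67 (mod 191)
3^16 ≡ 96 (mod 191)
3^32 ≡ 48 (mod 191)
3^64 ≡ 12 (mod 191)
3^95 = 3^(64+16+8+4+2+1) ≡ 1 (mod 191).
Result is 1, so (3/191) = 1.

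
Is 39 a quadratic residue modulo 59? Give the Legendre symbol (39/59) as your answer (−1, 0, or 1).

Reciprocity: 39 ≡ 3 and 59 ≡ 3 (mod 4), so (39/59) = −(59/39).
Reduce top mod 39: now compute (20/39).
Pull out 2^2: since 39 ≡ 7 (mod 8), (2/39) = +1, so (2/39)^2 = +1.
Reciprocity: 5 ≡ 1 and 39 ≡ 3 (mod 4), so (5/39) = +(39/5).
Reduce top mod 5: now compute (4/5).
Pull out 2^2: since 5 ≡ 5 (mod 8), (2/5) = -1, so (2/5)^2 = +1.
Reached (1/5) = 1. Collecting the sign flips along the way, the symbol is -1.

-1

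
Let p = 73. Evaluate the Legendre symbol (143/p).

First reduce: 143 ≡ 70 (mod 73).
Pull out 2: since 73 ≡ 1 (mod 8), (2/73) = +1.
Reciprocity: 35 ≡ 3 and 73 ≡ 1 (mod 4), so (35/73) = +(73/35).
Reduce top mod 35: now compute (3/35).
Reciprocity: 3 ≡ 3 and 35 ≡ 3 (mod 4), so (3/35) = −(35/3).
Reduce top mod 3: now compute (2/3).
Pull out 2: since 3 ≡ 3 (mod 8), (2/3) = -1.
Reached (1/3) = 1. Collecting the sign flips along the way, the symbol is +1.

1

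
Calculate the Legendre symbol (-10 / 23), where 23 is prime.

Euler's criterion: (-10/23) ≡ 13^11 (mod 23).
13^2 ≡ 8 (mod 23)
13^4 ≡ 18 (mod 23)
13^8 ≡ 2 (mod 23)
13^11 = 13^(8+2+1) ≡ 1 (mod 23).
Result is 1, so (-10/23) = 1.

1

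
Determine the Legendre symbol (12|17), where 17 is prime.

-1

Pull out 2^2: since 17 ≡ 1 (mod 8), (2/17) = +1, so (2/17)^2 = +1.
Reciprocity: 3 ≡ 3 and 17 ≡ 1 (mod 4), so (3/17) = +(17/3).
Reduce top mod 3: now compute (2/3).
Pull out 2: since 3 ≡ 3 (mod 8), (2/3) = -1.
Reached (1/3) = 1. Collecting the sign flips along the way, the symbol is -1.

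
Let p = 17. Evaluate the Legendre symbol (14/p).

-1

Euler's criterion: (14/17) ≡ 14^8 (mod 17).
14^2 ≡ 9 (mod 17)
14^4 ≡ 13 (mod 17)
14^8 ≡ 16 (mod 17)
14^8 = 14^(8) ≡ 16 (mod 17).
Result is 16 ≡ −1, so (14/17) = −1.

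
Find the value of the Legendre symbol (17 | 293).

1

Reciprocity: 17 ≡ 1 and 293 ≡ 1 (mod 4), so (17/293) = +(293/17).
Reduce top mod 17: now compute (4/17).
Pull out 2^2: since 17 ≡ 1 (mod 8), (2/17) = +1, so (2/17)^2 = +1.
Reached (1/17) = 1. Collecting the sign flips along the way, the symbol is +1.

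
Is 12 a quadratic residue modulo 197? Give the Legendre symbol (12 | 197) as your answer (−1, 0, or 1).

-1

Pull out 2^2: since 197 ≡ 5 (mod 8), (2/197) = -1, so (2/197)^2 = +1.
Reciprocity: 3 ≡ 3 and 197 ≡ 1 (mod 4), so (3/197) = +(197/3).
Reduce top mod 3: now compute (2/3).
Pull out 2: since 3 ≡ 3 (mod 8), (2/3) = -1.
Reached (1/3) = 1. Collecting the sign flips along the way, the symbol is -1.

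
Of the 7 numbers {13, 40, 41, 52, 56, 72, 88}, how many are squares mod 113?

6

(13/113) = +1 → QR.
(40/113) = -1 → non-residue.
(41/113) = +1 → QR.
(52/113) = +1 → QR.
(56/113) = +1 → QR.
(72/113) = +1 → QR.
(88/113) = +1 → QR.
Total quadratic residues among the 7: 6.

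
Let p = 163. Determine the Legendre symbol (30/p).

-1

Pull out 2: since 163 ≡ 3 (mod 8), (2/163) = -1.
Reciprocity: 15 ≡ 3 and 163 ≡ 3 (mod 4), so (15/163) = −(163/15).
Reduce top mod 15: now compute (13/15).
Reciprocity: 13 ≡ 1 and 15 ≡ 3 (mod 4), so (13/15) = +(15/13).
Reduce top mod 13: now compute (2/13).
Pull out 2: since 13 ≡ 5 (mod 8), (2/13) = -1.
Reached (1/13) = 1. Collecting the sign flips along the way, the symbol is -1.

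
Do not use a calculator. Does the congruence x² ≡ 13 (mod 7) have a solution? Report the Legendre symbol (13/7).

First reduce: 13 ≡ 6 (mod 7).
Pull out 2: since 7 ≡ 7 (mod 8), (2/7) = +1.
Reciprocity: 3 ≡ 3 and 7 ≡ 3 (mod 4), so (3/7) = −(7/3).
Reduce top mod 3: now compute (1/3).
Reached (1/3) = 1. Collecting the sign flips along the way, the symbol is -1.

-1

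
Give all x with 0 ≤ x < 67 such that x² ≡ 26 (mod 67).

19, 48

Since 67 ≡ 3 (mod 4), a square root of 26 is 26^((67+1)/4) = 26^17 mod 67.
Repeated squaring: 26^2≡6, 26^4≡36, 26^8≡23, 26^16≡60 (mod 67).
26^17 = 26^(16+1) ≡ 19 (mod 67).
Check: 19² = 361 ≡ 26 (mod 67). The two roots are 19 and 48.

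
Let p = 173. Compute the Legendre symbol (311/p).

1

First reduce: 311 ≡ 138 (mod 173).
Pull out 2: since 173 ≡ 5 (mod 8), (2/173) = -1.
Reciprocity: 69 ≡ 1 and 173 ≡ 1 (mod 4), so (69/173) = +(173/69).
Reduce top mod 69: now compute (35/69).
Reciprocity: 35 ≡ 3 and 69 ≡ 1 (mod 4), so (35/69) = +(69/35).
Reduce top mod 35: now compute (34/35).
Pull out 2: since 35 ≡ 3 (mod 8), (2/35) = -1.
Reciprocity: 17 ≡ 1 and 35 ≡ 3 (mod 4), so (17/35) = +(35/17).
Reduce top mod 17: now compute (1/17).
Reached (1/17) = 1. Collecting the sign flips along the way, the symbol is +1.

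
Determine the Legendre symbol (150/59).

Euler's criterion: (150/59) ≡ 32^29 (mod 59).
32^2 ≡ 21 (mod 59)
32^4 ≡ 28 (mod 59)
32^8 ≡ 17 (mod 59)
32^16 ≡ 53 (mod 59)
32^29 = 32^(16+8+4+1) ≡ 58 (mod 59).
Result is 58 ≡ −1, so (150/59) = −1.

-1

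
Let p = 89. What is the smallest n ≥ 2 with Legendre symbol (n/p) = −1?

3

(2/89) = +1, so 2 is a residue.
(3/89) = −1, so 3 is the smallest positive non-residue mod 89.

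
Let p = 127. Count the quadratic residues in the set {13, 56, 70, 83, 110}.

2

(13/127) = +1 → QR.
(56/127) = -1 → non-residue.
(70/127) = +1 → QR.
(83/127) = -1 → non-residue.
(110/127) = -1 → non-residue.
Total quadratic residues among the 5: 2.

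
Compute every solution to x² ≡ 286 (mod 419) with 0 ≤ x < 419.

185, 234

Since 419 ≡ 3 (mod 4), a square root of 286 is 286^((419+1)/4) = 286^105 mod 419.
Repeated squaring: 286^2≡91, 286^4≡320, 286^8≡164, 286^16≡80, 286^32≡115, 286^64≡236 (mod 419).
286^105 = 286^(64+32+8+1) ≡ 185 (mod 419).
Check: 185² = 34225 ≡ 286 (mod 419). The two roots are 185 and 234.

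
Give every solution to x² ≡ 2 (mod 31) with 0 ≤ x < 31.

Since 31 ≡ 3 (mod 4), a square root of 2 is 2^((31+1)/4) = 2^8 mod 31.
Repeated squaring: 2^2≡4, 2^4≡16, 2^8≡8 (mod 31).
2^8 = 2^(8) ≡ 8 (mod 31).
Check: 8² = 64 ≡ 2 (mod 31). The two roots are 8 and 23.

8, 23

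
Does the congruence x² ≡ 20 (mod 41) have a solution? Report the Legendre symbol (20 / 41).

Euler's criterion: (20/41) ≡ 20^20 (mod 41).
20^2 ≡ 31 (mod 41)
20^4 ≡ 18 (mod 41)
20^8 ≡ 37 (mod 41)
20^16 ≡ 16 (mod 41)
20^20 = 20^(16+4) ≡ 1 (mod 41).
Result is 1, so (20/41) = 1.

1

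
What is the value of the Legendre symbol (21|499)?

Reciprocity: 21 ≡ 1 and 499 ≡ 3 (mod 4), so (21/499) = +(499/21).
Reduce top mod 21: now compute (16/21).
Pull out 2^4: since 21 ≡ 5 (mod 8), (2/21) = -1, so (2/21)^4 = +1.
Reached (1/21) = 1. Collecting the sign flips along the way, the symbol is +1.

1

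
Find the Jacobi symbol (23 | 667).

Reciprocity: 23 ≡ 3 and 667 ≡ 3 (mod 4), so (23/667) = −(667/23).
Reduce top mod 23: now compute (0/23).
Top reduces to 0: gcd > 1, so the symbol is 0.

0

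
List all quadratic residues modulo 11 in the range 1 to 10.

Square k = 1,…,5 (k and 11−k give the same square):
1²=1, 2²=4, 3²=9, 4²≡5, 5²≡3 (mod 11).
So the quadratic residues mod 11 are {1, 3, 4, 5, 9}.

1 3 4 5 9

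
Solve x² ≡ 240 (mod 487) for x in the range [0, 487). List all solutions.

Since 487 ≡ 3 (mod 4), a square root of 240 is 240^((487+1)/4) = 240^122 mod 487.
Repeated squaring: 240^2≡134, 240^4≡424, 240^8≡73, 240^16≡459, 240^32≡297, 240^64≡62 (mod 487).
240^122 = 240^(64+32+16+8+2) ≡ 78 (mod 487).
Check: 78² = 6084 ≡ 240 (mod 487). The two roots are 78 and 409.

78, 409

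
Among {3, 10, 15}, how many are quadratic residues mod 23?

1

(3/23) = +1 → QR.
(10/23) = -1 → non-residue.
(15/23) = -1 → non-residue.
Total quadratic residues among the 3: 1.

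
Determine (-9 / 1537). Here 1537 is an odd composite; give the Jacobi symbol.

1

First reduce: -9 ≡ 1528 (mod 1537).
Pull out 2^3: since 1537 ≡ 1 (mod 8), (2/1537) = +1, so (2/1537)^3 = +1.
Reciprocity: 191 ≡ 3 and 1537 ≡ 1 (mod 4), so (191/1537) = +(1537/191).
Reduce top mod 191: now compute (9/191).
Reciprocity: 9 ≡ 1 and 191 ≡ 3 (mod 4), so (9/191) = +(191/9).
Reduce top mod 9: now compute (2/9).
Pull out 2: since 9 ≡ 1 (mod 8), (2/9) = +1.
Reached (1/9) = 1. Collecting the sign flips along the way, the symbol is +1.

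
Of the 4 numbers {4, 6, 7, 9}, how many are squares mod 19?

(4/19) = +1 → QR.
(6/19) = +1 → QR.
(7/19) = +1 → QR.
(9/19) = +1 → QR.
Total quadratic residues among the 4: 4.

4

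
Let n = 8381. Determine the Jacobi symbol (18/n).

Pull out 2: since 8381 ≡ 5 (mod 8), (2/8381) = -1.
Reciprocity: 9 ≡ 1 and 8381 ≡ 1 (mod 4), so (9/8381) = +(8381/9).
Reduce top mod 9: now compute (2/9).
Pull out 2: since 9 ≡ 1 (mod 8), (2/9) = +1.
Reached (1/9) = 1. Collecting the sign flips along the way, the symbol is -1.

-1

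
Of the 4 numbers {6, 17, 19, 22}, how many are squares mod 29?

(6/29) = +1 → QR.
(17/29) = -1 → non-residue.
(19/29) = -1 → non-residue.
(22/29) = +1 → QR.
Total quadratic residues among the 4: 2.

2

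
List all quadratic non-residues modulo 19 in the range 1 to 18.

2 3 8 10 12 13 14 15 18

Square k = 1,…,9 (k and 19−k give the same square):
1²=1, 2²=4, 3²=9, 4²=16, 5²≡6, 6²≡17, 7²≡11, 8²≡7, 9²≡5 (mod 19).
The residues are {1, 4, 5, 6, 7, 9, 11, 16, 17}; the non-residues are the remaining 9 nonzero classes.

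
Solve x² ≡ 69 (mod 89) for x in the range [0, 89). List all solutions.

89 ≡ 1 (mod 4), so we find a root by search.
Trying successive values, 43² = 1849 ≡ 69 (mod 89). The other root is 89 − 43 = 46.

43, 46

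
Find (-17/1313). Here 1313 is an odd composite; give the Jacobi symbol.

1

First reduce: -17 ≡ 1296 (mod 1313).
Pull out 2^4: since 1313 ≡ 1 (mod 8), (2/1313) = +1, so (2/1313)^4 = +1.
Reciprocity: 81 ≡ 1 and 1313 ≡ 1 (mod 4), so (81/1313) = +(1313/81).
Reduce top mod 81: now compute (17/81).
Reciprocity: 17 ≡ 1 and 81 ≡ 1 (mod 4), so (17/81) = +(81/17).
Reduce top mod 17: now compute (13/17).
Reciprocity: 13 ≡ 1 and 17 ≡ 1 (mod 4), so (13/17) = +(17/13).
Reduce top mod 13: now compute (4/13).
Pull out 2^2: since 13 ≡ 5 (mod 8), (2/13) = -1, so (2/13)^2 = +1.
Reached (1/13) = 1. Collecting the sign flips along the way, the symbol is +1.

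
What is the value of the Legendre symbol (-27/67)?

First reduce: -27 ≡ 40 (mod 67).
Pull out 2^3: since 67 ≡ 3 (mod 8), (2/67) = -1, so (2/67)^3 = -1.
Reciprocity: 5 ≡ 1 and 67 ≡ 3 (mod 4), so (5/67) = +(67/5).
Reduce top mod 5: now compute (2/5).
Pull out 2: since 5 ≡ 5 (mod 8), (2/5) = -1.
Reached (1/5) = 1. Collecting the sign flips along the way, the symbol is +1.

1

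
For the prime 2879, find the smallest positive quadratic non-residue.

7

(2/2879) = +1, so 2 is a residue.
(3/2879) = +1, so 3 is a residue.
(4/2879) = +1, so 4 is a residue.
(5/2879) = +1, so 5 is a residue.
(6/2879) = +1, so 6 is a residue.
(7/2879) = −1, so 7 is the smallest positive non-residue mod 2879.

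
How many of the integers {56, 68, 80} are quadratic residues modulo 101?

(56/101) = +1 → QR.
(68/101) = +1 → QR.
(80/101) = +1 → QR.
Total quadratic residues among the 3: 3.

3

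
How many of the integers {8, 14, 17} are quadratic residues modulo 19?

1

(8/19) = -1 → non-residue.
(14/19) = -1 → non-residue.
(17/19) = +1 → QR.
Total quadratic residues among the 3: 1.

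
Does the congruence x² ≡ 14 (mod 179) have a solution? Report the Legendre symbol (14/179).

Pull out 2: since 179 ≡ 3 (mod 8), (2/179) = -1.
Reciprocity: 7 ≡ 3 and 179 ≡ 3 (mod 4), so (7/179) = −(179/7).
Reduce top mod 7: now compute (4/7).
Pull out 2^2: since 7 ≡ 7 (mod 8), (2/7) = +1, so (2/7)^2 = +1.
Reached (1/7) = 1. Collecting the sign flips along the way, the symbol is +1.

1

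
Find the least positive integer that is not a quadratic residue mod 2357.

(2/2357) = −1, so 2 is the smallest positive non-residue mod 2357.

2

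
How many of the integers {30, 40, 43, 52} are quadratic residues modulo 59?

0

(30/59) = -1 → non-residue.
(40/59) = -1 → non-residue.
(43/59) = -1 → non-residue.
(52/59) = -1 → non-residue.
Total quadratic residues among the 4: 0.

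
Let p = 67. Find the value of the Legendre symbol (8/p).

-1

Euler's criterion: (8/67) ≡ 8^33 (mod 67).
8^2 ≡ 64 (mod 67)
8^4 ≡ 9 (mod 67)
8^8 ≡ 14 (mod 67)
8^16 ≡ 62 (mod 67)
8^32 ≡ 25 (mod 67)
8^33 = 8^(32+1) ≡ 66 (mod 67).
Result is 66 ≡ −1, so (8/67) = −1.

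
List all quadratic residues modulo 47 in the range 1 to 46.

Square k = 1,…,23 (k and 47−k give the same square):
1²=1, 2²=4, 3²=9, 4²=16, 5²=25, 6²=36, 7²≡2, 8²≡17, 9²≡34, 10²≡6, 11²≡27, 12²≡3, 13²≡28, 14²≡8, 15²≡37, 16²≡21, 17²≡7, 18²≡42, 19²≡32, 20²≡24, 21²≡18, 22²≡14, 23²≡12 (mod 47).
So the quadratic residues mod 47 are {1, 2, 3, 4, 6, 7, 8, 9, 12, 14, 16, 17, 18, 21, 24, 25, 27, 28, 32, 34, 36, 37, 42}.

1, 2, 3, 4, 6, 7, 8, 9, 12, 14, 16, 17, 18, 21, 24, 25, 27, 28, 32, 34, 36, 37, 42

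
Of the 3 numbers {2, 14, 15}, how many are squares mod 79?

(2/79) = +1 → QR.
(14/79) = -1 → non-residue.
(15/79) = -1 → non-residue.
Total quadratic residues among the 3: 1.

1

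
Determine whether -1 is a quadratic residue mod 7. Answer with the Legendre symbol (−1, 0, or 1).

-1

Euler's criterion: (-1/7) ≡ 6^3 (mod 7).
6^2 ≡ 1 (mod 7)
6^3 = 6^(2+1) ≡ 6 (mod 7).
Result is 6 ≡ −1, so (-1/7) = −1.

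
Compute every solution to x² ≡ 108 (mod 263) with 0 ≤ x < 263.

Since 263 ≡ 3 (mod 4), a square root of 108 is 108^((263+1)/4) = 108^66 mod 263.
Repeated squaring: 108^2≡92, 108^4≡48, 108^8≡200, 108^16≡24, 108^32≡50, 108^64≡133 (mod 263).
108^66 = 108^(64+2) ≡ 138 (mod 263).
Check: 138² = 19044 ≡ 108 (mod 263). The two roots are 125 and 138.

125, 138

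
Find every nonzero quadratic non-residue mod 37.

Square k = 1,…,18 (k and 37−k give the same square):
1²=1, 2²=4, 3²=9, 4²=16, 5²=25, 6²=36, 7²≡12, 8²≡27, 9²≡7, 10²≡26, 11²≡10, 12²≡33, 13²≡21, 14²≡11, 15²≡3, 16²≡34, 17²≡30, 18²≡28 (mod 37).
The residues are {1, 3, 4, 7, 9, 10, 11, 12, 16, 21, 25, 26, 27, 28, 30, 33, 34, 36}; the non-residues are the remaining 18 nonzero classes.

2,5,6,8,13,14,15,17,18,19,20,22,23,24,29,31,32,35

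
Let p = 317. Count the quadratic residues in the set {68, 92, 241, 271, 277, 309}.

2

(68/317) = -1 → non-residue.
(92/317) = +1 → QR.
(241/317) = -1 → non-residue.
(271/317) = -1 → non-residue.
(277/317) = +1 → QR.
(309/317) = -1 → non-residue.
Total quadratic residues among the 6: 2.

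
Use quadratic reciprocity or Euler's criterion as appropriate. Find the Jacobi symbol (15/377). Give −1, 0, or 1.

1

Reciprocity: 15 ≡ 3 and 377 ≡ 1 (mod 4), so (15/377) = +(377/15).
Reduce top mod 15: now compute (2/15).
Pull out 2: since 15 ≡ 7 (mod 8), (2/15) = +1.
Reached (1/15) = 1. Collecting the sign flips along the way, the symbol is +1.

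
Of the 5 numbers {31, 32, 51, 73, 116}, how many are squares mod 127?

(31/127) = +1 → QR.
(32/127) = +1 → QR.
(51/127) = -1 → non-residue.
(73/127) = +1 → QR.
(116/127) = -1 → non-residue.
Total quadratic residues among the 5: 3.

3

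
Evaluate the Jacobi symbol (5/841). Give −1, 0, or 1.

Reciprocity: 5 ≡ 1 and 841 ≡ 1 (mod 4), so (5/841) = +(841/5).
Reduce top mod 5: now compute (1/5).
Reached (1/5) = 1. Collecting the sign flips along the way, the symbol is +1.

1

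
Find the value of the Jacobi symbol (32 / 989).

-1

Pull out 2^5: since 989 ≡ 5 (mod 8), (2/989) = -1, so (2/989)^5 = -1.
Reached (1/989) = 1. Collecting the sign flips along the way, the symbol is -1.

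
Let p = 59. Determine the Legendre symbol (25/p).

Reciprocity: 25 ≡ 1 and 59 ≡ 3 (mod 4), so (25/59) = +(59/25).
Reduce top mod 25: now compute (9/25).
Reciprocity: 9 ≡ 1 and 25 ≡ 1 (mod 4), so (9/25) = +(25/9).
Reduce top mod 9: now compute (7/9).
Reciprocity: 7 ≡ 3 and 9 ≡ 1 (mod 4), so (7/9) = +(9/7).
Reduce top mod 7: now compute (2/7).
Pull out 2: since 7 ≡ 7 (mod 8), (2/7) = +1.
Reached (1/7) = 1. Collecting the sign flips along the way, the symbol is +1.

1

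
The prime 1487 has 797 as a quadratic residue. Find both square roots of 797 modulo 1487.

Since 1487 ≡ 3 (mod 4), a square root of 797 is 797^((1487+1)/4) = 797^372 mod 1487.
Repeated squaring: 797^2≡260, 797^4≡685, 797^8≡820, 797^16≡276, 797^32≡339, 797^64≡422, 797^128≡1131, 797^256≡341 (mod 1487).
797^372 = 797^(256+64+32+16+4) ≡ 484 (mod 1487).
Check: 484² = 234256 ≡ 797 (mod 1487). The two roots are 484 and 1003.

484, 1003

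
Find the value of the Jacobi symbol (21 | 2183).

1

Reciprocity: 21 ≡ 1 and 2183 ≡ 3 (mod 4), so (21/2183) = +(2183/21).
Reduce top mod 21: now compute (20/21).
Pull out 2^2: since 21 ≡ 5 (mod 8), (2/21) = -1, so (2/21)^2 = +1.
Reciprocity: 5 ≡ 1 and 21 ≡ 1 (mod 4), so (5/21) = +(21/5).
Reduce top mod 5: now compute (1/5).
Reached (1/5) = 1. Collecting the sign flips along the way, the symbol is +1.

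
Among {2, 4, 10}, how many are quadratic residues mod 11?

(2/11) = -1 → non-residue.
(4/11) = +1 → QR.
(10/11) = -1 → non-residue.
Total quadratic residues among the 3: 1.

1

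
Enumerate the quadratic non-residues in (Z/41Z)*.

Square k = 1,…,20 (k and 41−k give the same square):
1²=1, 2²=4, 3²=9, 4²=16, 5²=25, 6²=36, 7²≡8, 8²≡23, 9²≡40, 10²≡18, 11²≡39, 12²≡21, 13²≡5, 14²≡32, 15²≡20, 16²≡10, 17²≡2, 18²≡37, 19²≡33, 20²≡31 (mod 41).
The residues are {1, 2, 4, 5, 8, 9, 10, 16, 18, 20, 21, 23, 25, 31, 32, 33, 36, 37, 39, 40}; the non-residues are the remaining 20 nonzero classes.

3, 6, 7, 11, 12, 13, 14, 15, 17, 19, 22, 24, 26, 27, 28, 29, 30, 34, 35, 38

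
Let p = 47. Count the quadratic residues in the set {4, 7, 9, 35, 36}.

(4/47) = +1 → QR.
(7/47) = +1 → QR.
(9/47) = +1 → QR.
(35/47) = -1 → non-residue.
(36/47) = +1 → QR.
Total quadratic residues among the 5: 4.

4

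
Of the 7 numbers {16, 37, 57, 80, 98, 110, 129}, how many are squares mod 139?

5

(16/139) = +1 → QR.
(37/139) = +1 → QR.
(57/139) = +1 → QR.
(80/139) = +1 → QR.
(98/139) = -1 → non-residue.
(110/139) = -1 → non-residue.
(129/139) = +1 → QR.
Total quadratic residues among the 7: 5.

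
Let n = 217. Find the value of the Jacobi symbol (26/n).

1

Pull out 2: since 217 ≡ 1 (mod 8), (2/217) = +1.
Reciprocity: 13 ≡ 1 and 217 ≡ 1 (mod 4), so (13/217) = +(217/13).
Reduce top mod 13: now compute (9/13).
Reciprocity: 9 ≡ 1 and 13 ≡ 1 (mod 4), so (9/13) = +(13/9).
Reduce top mod 9: now compute (4/9).
Pull out 2^2: since 9 ≡ 1 (mod 8), (2/9) = +1, so (2/9)^2 = +1.
Reached (1/9) = 1. Collecting the sign flips along the way, the symbol is +1.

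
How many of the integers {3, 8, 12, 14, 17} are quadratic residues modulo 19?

(3/19) = -1 → non-residue.
(8/19) = -1 → non-residue.
(12/19) = -1 → non-residue.
(14/19) = -1 → non-residue.
(17/19) = +1 → QR.
Total quadratic residues among the 5: 1.

1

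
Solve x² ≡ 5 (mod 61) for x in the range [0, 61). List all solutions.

26, 35

61 ≡ 1 (mod 4), so we find a root by search.
Trying successive values, 26² = 676 ≡ 5 (mod 61). The other root is 61 − 26 = 35.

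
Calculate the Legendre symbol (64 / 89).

Pull out 2^6: since 89 ≡ 1 (mod 8), (2/89) = +1, so (2/89)^6 = +1.
Reached (1/89) = 1. Collecting the sign flips along the way, the symbol is +1.

1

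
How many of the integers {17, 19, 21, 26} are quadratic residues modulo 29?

0

(17/29) = -1 → non-residue.
(19/29) = -1 → non-residue.
(21/29) = -1 → non-residue.
(26/29) = -1 → non-residue.
Total quadratic residues among the 4: 0.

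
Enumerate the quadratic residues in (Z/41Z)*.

Square k = 1,…,20 (k and 41−k give the same square):
1²=1, 2²=4, 3²=9, 4²=16, 5²=25, 6²=36, 7²≡8, 8²≡23, 9²≡40, 10²≡18, 11²≡39, 12²≡21, 13²≡5, 14²≡32, 15²≡20, 16²≡10, 17²≡2, 18²≡37, 19²≡33, 20²≡31 (mod 41).
So the quadratic residues mod 41 are {1, 2, 4, 5, 8, 9, 10, 16, 18, 20, 21, 23, 25, 31, 32, 33, 36, 37, 39, 40}.

1 2 4 5 8 9 10 16 18 20 21 23 25 31 32 33 36 37 39 40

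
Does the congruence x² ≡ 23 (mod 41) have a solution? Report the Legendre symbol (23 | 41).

Reciprocity: 23 ≡ 3 and 41 ≡ 1 (mod 4), so (23/41) = +(41/23).
Reduce top mod 23: now compute (18/23).
Pull out 2: since 23 ≡ 7 (mod 8), (2/23) = +1.
Reciprocity: 9 ≡ 1 and 23 ≡ 3 (mod 4), so (9/23) = +(23/9).
Reduce top mod 9: now compute (5/9).
Reciprocity: 5 ≡ 1 and 9 ≡ 1 (mod 4), so (5/9) = +(9/5).
Reduce top mod 5: now compute (4/5).
Pull out 2^2: since 5 ≡ 5 (mod 8), (2/5) = -1, so (2/5)^2 = +1.
Reached (1/5) = 1. Collecting the sign flips along the way, the symbol is +1.

1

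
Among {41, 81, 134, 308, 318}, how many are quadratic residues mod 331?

(41/331) = -1 → non-residue.
(81/331) = +1 → QR.
(134/331) = -1 → non-residue.
(308/331) = +1 → QR.
(318/331) = +1 → QR.
Total quadratic residues among the 5: 3.

3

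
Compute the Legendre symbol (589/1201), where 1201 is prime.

Reciprocity: 589 ≡ 1 and 1201 ≡ 1 (mod 4), so (589/1201) = +(1201/589).
Reduce top mod 589: now compute (23/589).
Reciprocity: 23 ≡ 3 and 589 ≡ 1 (mod 4), so (23/589) = +(589/23).
Reduce top mod 23: now compute (14/23).
Pull out 2: since 23 ≡ 7 (mod 8), (2/23) = +1.
Reciprocity: 7 ≡ 3 and 23 ≡ 3 (mod 4), so (7/23) = −(23/7).
Reduce top mod 7: now compute (2/7).
Pull out 2: since 7 ≡ 7 (mod 8), (2/7) = +1.
Reached (1/7) = 1. Collecting the sign flips along the way, the symbol is -1.

-1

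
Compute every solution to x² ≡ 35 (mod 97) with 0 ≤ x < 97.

97 ≡ 1 (mod 4), so we find a root by search.
Trying successive values, 36² = 1296 ≡ 35 (mod 97). The other root is 97 − 36 = 61.

36, 61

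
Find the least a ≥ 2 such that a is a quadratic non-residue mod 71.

7

(2/71) = +1, so 2 is a residue.
(3/71) = +1, so 3 is a residue.
(4/71) = +1, so 4 is a residue.
(5/71) = +1, so 5 is a residue.
(6/71) = +1, so 6 is a residue.
(7/71) = −1, so 7 is the smallest positive non-residue mod 71.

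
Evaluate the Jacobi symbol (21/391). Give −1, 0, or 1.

Reciprocity: 21 ≡ 1 and 391 ≡ 3 (mod 4), so (21/391) = +(391/21).
Reduce top mod 21: now compute (13/21).
Reciprocity: 13 ≡ 1 and 21 ≡ 1 (mod 4), so (13/21) = +(21/13).
Reduce top mod 13: now compute (8/13).
Pull out 2^3: since 13 ≡ 5 (mod 8), (2/13) = -1, so (2/13)^3 = -1.
Reached (1/13) = 1. Collecting the sign flips along the way, the symbol is -1.

-1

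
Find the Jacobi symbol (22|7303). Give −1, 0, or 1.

1

Pull out 2: since 7303 ≡ 7 (mod 8), (2/7303) = +1.
Reciprocity: 11 ≡ 3 and 7303 ≡ 3 (mod 4), so (11/7303) = −(7303/11).
Reduce top mod 11: now compute (10/11).
Pull out 2: since 11 ≡ 3 (mod 8), (2/11) = -1.
Reciprocity: 5 ≡ 1 and 11 ≡ 3 (mod 4), so (5/11) = +(11/5).
Reduce top mod 5: now compute (1/5).
Reached (1/5) = 1. Collecting the sign flips along the way, the symbol is +1.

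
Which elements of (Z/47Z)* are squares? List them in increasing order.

1, 2, 3, 4, 6, 7, 8, 9, 12, 14, 16, 17, 18, 21, 24, 25, 27, 28, 32, 34, 36, 37, 42

Square k = 1,…,23 (k and 47−k give the same square):
1²=1, 2²=4, 3²=9, 4²=16, 5²=25, 6²=36, 7²≡2, 8²≡17, 9²≡34, 10²≡6, 11²≡27, 12²≡3, 13²≡28, 14²≡8, 15²≡37, 16²≡21, 17²≡7, 18²≡42, 19²≡32, 20²≡24, 21²≡18, 22²≡14, 23²≡12 (mod 47).
So the quadratic residues mod 47 are {1, 2, 3, 4, 6, 7, 8, 9, 12, 14, 16, 17, 18, 21, 24, 25, 27, 28, 32, 34, 36, 37, 42}.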